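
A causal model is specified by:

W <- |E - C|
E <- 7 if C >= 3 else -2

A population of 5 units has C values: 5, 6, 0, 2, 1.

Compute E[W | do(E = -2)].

4.8

Under do(E=-2), E's equation is replaced by E=-2 for every unit. Per-unit W: 7, 8, 2, 4, 3. Mean = 4.8.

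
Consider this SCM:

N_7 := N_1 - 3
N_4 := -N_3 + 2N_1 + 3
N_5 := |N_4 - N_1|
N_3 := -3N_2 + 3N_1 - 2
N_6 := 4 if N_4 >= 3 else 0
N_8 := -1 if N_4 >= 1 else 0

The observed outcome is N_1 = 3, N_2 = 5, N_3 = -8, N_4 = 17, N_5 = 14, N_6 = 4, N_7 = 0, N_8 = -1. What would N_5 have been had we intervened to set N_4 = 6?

3

Intervening sets N_4 = 6 and removes its equation (N_4 := -N_3 + 2N_1 + 3).
N_5 = |N_4 - N_1|  [with N_4=6, N_1=3]  = 3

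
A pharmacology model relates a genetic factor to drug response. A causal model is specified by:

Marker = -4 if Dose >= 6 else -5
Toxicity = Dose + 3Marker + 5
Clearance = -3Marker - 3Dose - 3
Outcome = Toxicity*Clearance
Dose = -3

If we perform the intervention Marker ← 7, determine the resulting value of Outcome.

do(Marker=7) replaces the equation Marker = -4 if Dose >= 6 else -5 with the constant Marker = 7.
Toxicity = Dose + 3Marker + 5  [with Dose=-3, Marker=7]  = 23
Clearance = -3Marker - 3Dose - 3  [with Marker=7, Dose=-3]  = -15
Outcome = Toxicity*Clearance  [with Toxicity=23, Clearance=-15]  = -345

-345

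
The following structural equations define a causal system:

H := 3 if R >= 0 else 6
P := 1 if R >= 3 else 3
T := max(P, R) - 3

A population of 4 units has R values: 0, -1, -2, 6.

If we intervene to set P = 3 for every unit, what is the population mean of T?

0.75

do(P=3) breaks P's dependence on R. With P=3 fixed, T across the units is 0, 0, 0, 3, mean 0.75.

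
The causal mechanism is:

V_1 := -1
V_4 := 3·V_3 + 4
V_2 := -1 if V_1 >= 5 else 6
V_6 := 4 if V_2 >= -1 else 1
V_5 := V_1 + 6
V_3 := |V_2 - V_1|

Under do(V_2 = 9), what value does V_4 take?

34

Under do(V_2=9), the mechanism V_2 := -1 if V_1 >= 5 else 6 is discarded; V_2 is fixed at 9.
V_3 = |V_2 - V_1|  [with V_2=9, V_1=-1]  = 10
V_4 = 3·V_3 + 4  [with V_3=10]  = 34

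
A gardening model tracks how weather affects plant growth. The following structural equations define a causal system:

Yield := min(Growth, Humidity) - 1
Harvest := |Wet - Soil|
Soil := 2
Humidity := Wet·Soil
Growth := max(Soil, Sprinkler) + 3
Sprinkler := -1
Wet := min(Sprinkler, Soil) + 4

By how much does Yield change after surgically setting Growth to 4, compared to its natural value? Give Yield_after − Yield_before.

Under do(Growth=4), the mechanism Growth := max(Soil, Sprinkler) + 3 is discarded; Growth is fixed at 4.
Wet = min(Sprinkler, Soil) + 4  [with Sprinkler=-1, Soil=2]  = 3
Humidity = Wet·Soil  [with Wet=3, Soil=2]  = 6
Yield = min(Growth, Humidity) - 1  [with Growth=4, Humidity=6]  = 3
Without intervention: Wet = min(Sprinkler, Soil) + 4  [with Sprinkler=-1, Soil=2]  = 3; Growth = max(Soil, Sprinkler) + 3  [with Soil=2, Sprinkler=-1]  = 5; Humidity = Wet·Soil  [with Wet=3, Soil=2]  = 6; Yield = min(Growth, Humidity) - 1  [with Growth=5, Humidity=6]  = 4.
Change = 3 − 4 = -1.

-1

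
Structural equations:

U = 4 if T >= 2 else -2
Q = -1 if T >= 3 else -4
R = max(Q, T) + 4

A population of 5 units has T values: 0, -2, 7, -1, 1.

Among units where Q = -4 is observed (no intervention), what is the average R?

E[R|Q=-4] averages over only the 4 units with Q=-4 (T = 0, -2, -1, 1): R = 4, 2, 3, 5, mean 3.5.

3.5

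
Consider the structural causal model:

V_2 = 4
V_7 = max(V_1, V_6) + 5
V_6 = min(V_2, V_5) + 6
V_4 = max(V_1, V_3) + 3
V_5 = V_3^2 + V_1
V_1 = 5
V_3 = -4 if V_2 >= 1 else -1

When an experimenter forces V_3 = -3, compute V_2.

4

Under do(V_3=-3), the mechanism V_3 = -4 if V_2 >= 1 else -1 is discarded; V_3 is fixed at -3.
Since V_2 is not a descendant of the intervened variable, it is unaffected.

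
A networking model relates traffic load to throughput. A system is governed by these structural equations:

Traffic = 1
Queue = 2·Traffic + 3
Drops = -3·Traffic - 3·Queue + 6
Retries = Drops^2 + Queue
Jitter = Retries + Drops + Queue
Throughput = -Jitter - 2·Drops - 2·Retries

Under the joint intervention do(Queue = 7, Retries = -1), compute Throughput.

50

The joint intervention fixes Queue = 7, Retries = -1, removing each variable's own equation.
Drops = -3·Traffic - 3·Queue + 6  [with Traffic=1, Queue=7]  = -18
Jitter = Retries + Drops + Queue  [with Retries=-1, Drops=-18, Queue=7]  = -12
Throughput = -Jitter - 2·Drops - 2·Retries  [with Jitter=-12, Drops=-18, Retries=-1]  = 50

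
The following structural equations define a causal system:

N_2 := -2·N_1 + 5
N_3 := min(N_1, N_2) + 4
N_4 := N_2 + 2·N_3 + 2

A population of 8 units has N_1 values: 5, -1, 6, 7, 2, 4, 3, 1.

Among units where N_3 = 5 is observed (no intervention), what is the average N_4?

Observing N_3=5 restricts to units where N_3's equation naturally yields 5: N_1 ∈ {2, 1}. In that subpopulation N_4 = 13, 15, mean 14.

14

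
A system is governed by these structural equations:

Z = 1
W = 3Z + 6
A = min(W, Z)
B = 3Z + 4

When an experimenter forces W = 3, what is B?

7

The intervention breaks the incoming arrows to W: W = 3Z + 6 no longer applies, and W = 3.
Since B is not a descendant of the intervened variable, it is unaffected.
B = 3Z + 4  [with Z=1]  = 7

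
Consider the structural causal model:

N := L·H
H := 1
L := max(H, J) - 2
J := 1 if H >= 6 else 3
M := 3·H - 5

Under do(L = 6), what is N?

Intervening sets L = 6 and removes its equation (L := max(H, J) - 2).
N = L·H  [with L=6, H=1]  = 6

6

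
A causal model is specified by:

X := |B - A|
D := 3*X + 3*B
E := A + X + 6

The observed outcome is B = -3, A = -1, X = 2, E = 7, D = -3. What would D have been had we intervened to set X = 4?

3

do(X=4) replaces the equation X := |B - A| with the constant X = 4.
D = 3*X + 3*B  [with X=4, B=-3]  = 3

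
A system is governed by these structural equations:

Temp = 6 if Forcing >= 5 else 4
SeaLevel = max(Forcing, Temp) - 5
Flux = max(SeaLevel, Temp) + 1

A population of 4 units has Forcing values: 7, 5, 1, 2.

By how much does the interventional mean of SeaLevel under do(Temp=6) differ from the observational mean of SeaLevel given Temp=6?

Under do(Temp=6), Temp's equation is replaced by Temp=6 for every unit. Per-unit SeaLevel: 2, 1, 1, 1. Mean = 1.25.
Conditioning on Temp=6 selects the 2 unit(s) with Forcing ∈ {7, 5}. Their SeaLevel values: 2, 1. Mean = 1.5.
Difference = 1.25 − 1.5 = -0.25.

-0.25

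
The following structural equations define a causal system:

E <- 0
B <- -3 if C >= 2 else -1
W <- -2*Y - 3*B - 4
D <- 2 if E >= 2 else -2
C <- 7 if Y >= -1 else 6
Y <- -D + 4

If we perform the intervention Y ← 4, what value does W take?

The intervention breaks the incoming arrows to Y: Y <- -D + 4 no longer applies, and Y = 4.
C = 7 if Y >= -1 else 6  [with Y=4]  = 7
B = -3 if C >= 2 else -1  [with C=7]  = -3
W = -2*Y - 3*B - 4  [with Y=4, B=-3]  = -3

-3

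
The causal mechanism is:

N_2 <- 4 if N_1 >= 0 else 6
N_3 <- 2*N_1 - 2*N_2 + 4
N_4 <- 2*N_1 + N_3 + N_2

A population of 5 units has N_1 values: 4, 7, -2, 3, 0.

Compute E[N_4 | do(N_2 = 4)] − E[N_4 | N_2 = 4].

The intervention sets N_2=4 in all 5 units regardless of N_1. Recomputing N_4 per unit gives 16, 28, -8, 12, 0; average 9.6.
Observing N_2=4 restricts to units where N_2's equation naturally yields 4: N_1 ∈ {4, 7, 3, 0}. In that subpopulation N_4 = 16, 28, 12, 0, mean 14.
Difference = 9.6 − 14 = -4.4.

-4.4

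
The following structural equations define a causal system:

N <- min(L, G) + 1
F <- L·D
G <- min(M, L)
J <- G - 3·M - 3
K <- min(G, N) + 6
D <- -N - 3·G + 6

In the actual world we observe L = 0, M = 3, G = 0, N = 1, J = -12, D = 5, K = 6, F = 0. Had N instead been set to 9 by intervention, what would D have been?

Under do(N=9), the mechanism N <- min(L, G) + 1 is discarded; N is fixed at 9.
G = min(M, L)  [with M=3, L=0]  = 0
D = -N - 3·G + 6  [with N=9, G=0]  = -3

-3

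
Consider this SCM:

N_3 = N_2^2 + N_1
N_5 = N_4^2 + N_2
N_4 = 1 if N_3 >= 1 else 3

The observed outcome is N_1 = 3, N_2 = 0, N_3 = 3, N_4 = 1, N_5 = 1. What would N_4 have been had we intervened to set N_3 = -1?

3

The intervention breaks the incoming arrows to N_3: N_3 = N_2^2 + N_1 no longer applies, and N_3 = -1.
N_4 = 1 if N_3 >= 1 else 3  [with N_3=-1]  = 3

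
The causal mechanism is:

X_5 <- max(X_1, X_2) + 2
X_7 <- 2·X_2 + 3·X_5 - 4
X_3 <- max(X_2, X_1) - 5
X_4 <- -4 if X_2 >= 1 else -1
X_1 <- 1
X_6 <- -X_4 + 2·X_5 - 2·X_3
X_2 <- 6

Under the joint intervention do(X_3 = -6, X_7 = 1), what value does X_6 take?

32

Under do(X_3 = -6, X_7 = 1), each intervened variable's structural equation is replaced by its fixed value.
X_4 = -4 if X_2 >= 1 else -1  [with X_2=6]  = -4
X_5 = max(X_1, X_2) + 2  [with X_1=1, X_2=6]  = 8
X_6 = -X_4 + 2·X_5 - 2·X_3  [with X_4=-4, X_5=8, X_3=-6]  = 32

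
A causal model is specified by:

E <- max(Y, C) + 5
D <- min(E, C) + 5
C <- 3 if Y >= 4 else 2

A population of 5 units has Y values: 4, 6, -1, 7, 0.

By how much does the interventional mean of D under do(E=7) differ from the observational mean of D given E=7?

Every unit gets E=7 under the intervention. D values become 8, 8, 7, 8, 7; E[D|do(E=7)] = 7.6.
Observing E=7 restricts to units where E's equation naturally yields 7: Y ∈ {-1, 0}. In that subpopulation D = 7, 7, mean 7.
Difference = 7.6 − 7 = 0.6.

0.6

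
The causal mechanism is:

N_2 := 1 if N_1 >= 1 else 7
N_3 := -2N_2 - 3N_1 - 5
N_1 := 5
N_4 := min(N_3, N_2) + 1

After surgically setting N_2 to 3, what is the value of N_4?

-25

Under do(N_2=3), the mechanism N_2 := 1 if N_1 >= 1 else 7 is discarded; N_2 is fixed at 3.
N_3 = -2N_2 - 3N_1 - 5  [with N_2=3, N_1=5]  = -26
N_4 = min(N_3, N_2) + 1  [with N_3=-26, N_2=3]  = -25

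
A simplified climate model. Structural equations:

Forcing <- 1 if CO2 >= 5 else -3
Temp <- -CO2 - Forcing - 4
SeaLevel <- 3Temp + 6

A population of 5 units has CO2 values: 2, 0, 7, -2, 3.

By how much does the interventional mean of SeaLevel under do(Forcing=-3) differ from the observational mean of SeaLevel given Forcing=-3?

-3.75

Under do(Forcing=-3), Forcing's equation is replaced by Forcing=-3 for every unit. Per-unit SeaLevel: -3, 3, -18, 9, -6. Mean = -3.
Observing Forcing=-3 restricts to units where Forcing's equation naturally yields -3: CO2 ∈ {2, 0, -2, 3}. In that subpopulation SeaLevel = -3, 3, 9, -6, mean 0.75.
Difference = -3 − 0.75 = -3.75.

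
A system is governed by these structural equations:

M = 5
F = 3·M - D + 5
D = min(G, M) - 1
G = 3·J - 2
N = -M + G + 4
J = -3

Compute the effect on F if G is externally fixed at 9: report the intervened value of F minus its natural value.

-16

The intervention breaks the incoming arrows to G: G = 3·J - 2 no longer applies, and G = 9.
D = min(G, M) - 1  [with G=9, M=5]  = 4
F = 3·M - D + 5  [with M=5, D=4]  = 16
Without intervention: G = 3·J - 2  [with J=-3]  = -11; D = min(G, M) - 1  [with G=-11, M=5]  = -12; F = 3·M - D + 5  [with M=5, D=-12]  = 32.
Change = 16 − 32 = -16.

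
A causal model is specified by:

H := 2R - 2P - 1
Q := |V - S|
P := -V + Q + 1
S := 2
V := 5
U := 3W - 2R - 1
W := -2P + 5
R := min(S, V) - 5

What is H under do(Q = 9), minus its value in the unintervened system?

The intervention breaks the incoming arrows to Q: Q := |V - S| no longer applies, and Q = 9.
P = -V + Q + 1  [with V=5, Q=9]  = 5
R = min(S, V) - 5  [with S=2, V=5]  = -3
H = 2R - 2P - 1  [with R=-3, P=5]  = -17
Without intervention: Q = |V - S|  [with V=5, S=2]  = 3; P = -V + Q + 1  [with V=5, Q=3]  = -1; R = min(S, V) - 5  [with S=2, V=5]  = -3; H = 2R - 2P - 1  [with R=-3, P=-1]  = -5.
Change = -17 − (-5) = -12.

-12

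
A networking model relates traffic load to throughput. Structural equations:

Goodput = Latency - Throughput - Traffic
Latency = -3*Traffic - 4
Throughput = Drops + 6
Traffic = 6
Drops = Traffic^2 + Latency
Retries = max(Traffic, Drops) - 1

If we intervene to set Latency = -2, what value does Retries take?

33

Under do(Latency=-2), the mechanism Latency = -3*Traffic - 4 is discarded; Latency is fixed at -2.
Drops = Traffic^2 + Latency  [with Traffic=6, Latency=-2]  = 34
Retries = max(Traffic, Drops) - 1  [with Traffic=6, Drops=34]  = 33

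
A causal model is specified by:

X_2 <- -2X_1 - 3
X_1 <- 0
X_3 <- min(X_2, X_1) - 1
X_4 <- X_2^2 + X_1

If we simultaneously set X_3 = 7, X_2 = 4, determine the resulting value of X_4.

16

The joint intervention fixes X_3 = 7, X_2 = 4, removing each variable's own equation.
X_4 = X_2^2 + X_1  [with X_2=4, X_1=0]  = 16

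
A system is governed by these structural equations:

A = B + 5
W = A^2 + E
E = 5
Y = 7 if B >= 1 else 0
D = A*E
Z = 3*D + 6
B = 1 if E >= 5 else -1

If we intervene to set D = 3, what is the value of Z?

15

Under do(D=3), the mechanism D = A*E is discarded; D is fixed at 3.
Z = 3*D + 6  [with D=3]  = 15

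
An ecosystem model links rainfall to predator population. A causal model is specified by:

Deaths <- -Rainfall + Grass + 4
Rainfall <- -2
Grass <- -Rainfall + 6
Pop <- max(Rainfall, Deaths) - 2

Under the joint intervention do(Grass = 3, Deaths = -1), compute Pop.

-3

Setting Grass = 3, Deaths = -1 by intervention discards those variables' equations.
Pop = max(Rainfall, Deaths) - 2  [with Rainfall=-2, Deaths=-1]  = -3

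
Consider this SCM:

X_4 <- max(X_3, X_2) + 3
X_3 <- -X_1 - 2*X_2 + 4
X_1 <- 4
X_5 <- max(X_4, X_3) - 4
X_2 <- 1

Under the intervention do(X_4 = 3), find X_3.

-2

Under do(X_4=3), the mechanism X_4 <- max(X_3, X_2) + 3 is discarded; X_4 is fixed at 3.
Since X_3 is not a descendant of the intervened variable, it is unaffected.
X_3 = -X_1 - 2*X_2 + 4  [with X_1=4, X_2=1]  = -2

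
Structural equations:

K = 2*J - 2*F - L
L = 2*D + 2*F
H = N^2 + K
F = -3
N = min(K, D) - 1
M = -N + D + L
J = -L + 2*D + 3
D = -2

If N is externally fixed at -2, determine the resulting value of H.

38

Intervening sets N = -2 and removes its equation (N = min(K, D) - 1).
L = 2*D + 2*F  [with D=-2, F=-3]  = -10
J = -L + 2*D + 3  [with L=-10, D=-2]  = 9
K = 2*J - 2*F - L  [with J=9, F=-3, L=-10]  = 34
H = N^2 + K  [with N=-2, K=34]  = 38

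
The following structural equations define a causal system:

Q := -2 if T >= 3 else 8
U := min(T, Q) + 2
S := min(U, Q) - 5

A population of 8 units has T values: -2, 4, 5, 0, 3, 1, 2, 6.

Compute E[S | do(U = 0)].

-6

Every unit gets U=0 under the intervention. S values become -5, -7, -7, -5, -7, -5, -5, -7; E[S|do(U=0)] = -6.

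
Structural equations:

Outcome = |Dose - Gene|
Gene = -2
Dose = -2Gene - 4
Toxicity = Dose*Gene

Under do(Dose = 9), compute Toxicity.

-18

The intervention breaks the incoming arrows to Dose: Dose = -2Gene - 4 no longer applies, and Dose = 9.
Toxicity = Dose*Gene  [with Dose=9, Gene=-2]  = -18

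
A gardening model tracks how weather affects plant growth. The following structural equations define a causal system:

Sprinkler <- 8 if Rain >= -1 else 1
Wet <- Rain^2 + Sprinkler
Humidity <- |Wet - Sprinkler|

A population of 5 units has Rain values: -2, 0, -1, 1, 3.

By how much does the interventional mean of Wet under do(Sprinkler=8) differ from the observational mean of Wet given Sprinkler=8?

0.25

Every unit gets Sprinkler=8 under the intervention. Wet values become 12, 8, 9, 9, 17; E[Wet|do(Sprinkler=8)] = 11.
Conditioning on Sprinkler=8 selects the 4 unit(s) with Rain ∈ {0, -1, 1, 3}. Their Wet values: 8, 9, 9, 17. Mean = 10.75.
Difference = 11 − 10.75 = 0.25.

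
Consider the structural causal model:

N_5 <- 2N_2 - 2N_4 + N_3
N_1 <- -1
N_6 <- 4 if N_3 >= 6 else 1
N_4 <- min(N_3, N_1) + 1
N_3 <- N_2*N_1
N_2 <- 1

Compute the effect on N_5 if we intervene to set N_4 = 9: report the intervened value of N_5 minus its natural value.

Intervening sets N_4 = 9 and removes its equation (N_4 <- min(N_3, N_1) + 1).
N_3 = N_2*N_1  [with N_2=1, N_1=-1]  = -1
N_5 = 2N_2 - 2N_4 + N_3  [with N_2=1, N_4=9, N_3=-1]  = -17
Without intervention: N_3 = N_2*N_1  [with N_2=1, N_1=-1]  = -1; N_4 = min(N_3, N_1) + 1  [with N_3=-1, N_1=-1]  = 0; N_5 = 2N_2 - 2N_4 + N_3  [with N_2=1, N_4=0, N_3=-1]  = 1.
Change = -17 − 1 = -18.

-18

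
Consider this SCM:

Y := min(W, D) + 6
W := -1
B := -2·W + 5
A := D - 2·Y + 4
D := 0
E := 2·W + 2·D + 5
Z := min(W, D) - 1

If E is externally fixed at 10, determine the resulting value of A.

The intervention breaks the incoming arrows to E: E := 2·W + 2·D + 5 no longer applies, and E = 10.
No directed path runs from E to A, so A keeps its natural value.
Y = min(W, D) + 6  [with W=-1, D=0]  = 5
A = D - 2·Y + 4  [with D=0, Y=5]  = -6

-6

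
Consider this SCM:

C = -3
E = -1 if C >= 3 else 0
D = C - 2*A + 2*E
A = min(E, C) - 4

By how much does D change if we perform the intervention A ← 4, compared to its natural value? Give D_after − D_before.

The intervention breaks the incoming arrows to A: A = min(E, C) - 4 no longer applies, and A = 4.
E = -1 if C >= 3 else 0  [with C=-3]  = 0
D = C - 2*A + 2*E  [with C=-3, A=4, E=0]  = -11
Without intervention: E = -1 if C >= 3 else 0  [with C=-3]  = 0; A = min(E, C) - 4  [with E=0, C=-3]  = -7; D = C - 2*A + 2*E  [with C=-3, A=-7, E=0]  = 11.
Change = -11 − 11 = -22.

-22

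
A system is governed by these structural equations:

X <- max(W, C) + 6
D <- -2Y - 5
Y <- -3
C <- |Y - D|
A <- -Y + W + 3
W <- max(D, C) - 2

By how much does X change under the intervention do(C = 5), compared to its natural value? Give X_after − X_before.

1

do(C=5) replaces the equation C <- |Y - D| with the constant C = 5.
D = -2Y - 5  [with Y=-3]  = 1
W = max(D, C) - 2  [with D=1, C=5]  = 3
X = max(W, C) + 6  [with W=3, C=5]  = 11
Without intervention: D = -2Y - 5  [with Y=-3]  = 1; C = |Y - D|  [with Y=-3, D=1]  = 4; W = max(D, C) - 2  [with D=1, C=4]  = 2; X = max(W, C) + 6  [with W=2, C=4]  = 10.
Change = 11 − 10 = 1.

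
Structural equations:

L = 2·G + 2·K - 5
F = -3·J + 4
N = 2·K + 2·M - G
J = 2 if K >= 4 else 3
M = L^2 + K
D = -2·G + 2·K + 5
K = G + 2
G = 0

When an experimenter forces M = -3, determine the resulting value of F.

-5

Intervening sets M = -3 and removes its equation (M = L^2 + K).
F is not downstream of the intervention, so its value is determined by the original equations.
K = G + 2  [with G=0]  = 2
J = 2 if K >= 4 else 3  [with K=2]  = 3
F = -3·J + 4  [with J=3]  = -5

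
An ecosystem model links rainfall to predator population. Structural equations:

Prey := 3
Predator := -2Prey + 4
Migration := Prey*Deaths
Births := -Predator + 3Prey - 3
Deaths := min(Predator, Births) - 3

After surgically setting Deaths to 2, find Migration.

6

Intervening sets Deaths = 2 and removes its equation (Deaths := min(Predator, Births) - 3).
Migration = Prey*Deaths  [with Prey=3, Deaths=2]  = 6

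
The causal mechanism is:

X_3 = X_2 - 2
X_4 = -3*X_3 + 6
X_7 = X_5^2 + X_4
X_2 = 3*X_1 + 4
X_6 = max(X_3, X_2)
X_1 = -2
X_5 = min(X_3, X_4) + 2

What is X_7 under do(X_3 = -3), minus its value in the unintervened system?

-6

The intervention breaks the incoming arrows to X_3: X_3 = X_2 - 2 no longer applies, and X_3 = -3.
X_4 = -3*X_3 + 6  [with X_3=-3]  = 15
X_5 = min(X_3, X_4) + 2  [with X_3=-3, X_4=15]  = -1
X_7 = X_5^2 + X_4  [with X_5=-1, X_4=15]  = 16
Without intervention: X_2 = 3*X_1 + 4  [with X_1=-2]  = -2; X_3 = X_2 - 2  [with X_2=-2]  = -4; X_4 = -3*X_3 + 6  [with X_3=-4]  = 18; X_5 = min(X_3, X_4) + 2  [with X_3=-4, X_4=18]  = -2; X_7 = X_5^2 + X_4  [with X_5=-2, X_4=18]  = 22.
Change = 16 − 22 = -6.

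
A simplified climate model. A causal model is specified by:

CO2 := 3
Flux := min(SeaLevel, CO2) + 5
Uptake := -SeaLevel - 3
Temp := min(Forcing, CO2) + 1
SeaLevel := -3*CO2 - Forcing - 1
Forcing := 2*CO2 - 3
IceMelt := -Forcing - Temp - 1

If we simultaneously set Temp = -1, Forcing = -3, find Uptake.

The joint intervention fixes Temp = -1, Forcing = -3, removing each variable's own equation.
SeaLevel = -3*CO2 - Forcing - 1  [with CO2=3, Forcing=-3]  = -7
Uptake = -SeaLevel - 3  [with SeaLevel=-7]  = 4

4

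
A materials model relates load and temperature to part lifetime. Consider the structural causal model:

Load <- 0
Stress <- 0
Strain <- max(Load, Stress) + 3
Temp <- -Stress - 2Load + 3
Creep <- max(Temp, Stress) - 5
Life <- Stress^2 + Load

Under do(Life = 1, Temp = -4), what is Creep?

Setting Life = 1, Temp = -4 by intervention discards those variables' equations.
Creep = max(Temp, Stress) - 5  [with Temp=-4, Stress=0]  = -5

-5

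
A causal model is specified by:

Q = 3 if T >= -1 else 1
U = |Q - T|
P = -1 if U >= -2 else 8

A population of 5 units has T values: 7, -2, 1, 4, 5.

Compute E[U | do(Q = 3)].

Under do(Q=3), Q's equation is replaced by Q=3 for every unit. Per-unit U: 4, 5, 2, 1, 2. Mean = 2.8.

2.8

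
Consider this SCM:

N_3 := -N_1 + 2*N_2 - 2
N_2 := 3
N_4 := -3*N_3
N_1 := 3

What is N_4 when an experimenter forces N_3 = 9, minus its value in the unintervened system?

The intervention breaks the incoming arrows to N_3: N_3 := -N_1 + 2*N_2 - 2 no longer applies, and N_3 = 9.
N_4 = -3*N_3  [with N_3=9]  = -27
Without intervention: N_3 = -N_1 + 2*N_2 - 2  [with N_1=3, N_2=3]  = 1; N_4 = -3*N_3  [with N_3=1]  = -3.
Change = -27 − (-3) = -24.

-24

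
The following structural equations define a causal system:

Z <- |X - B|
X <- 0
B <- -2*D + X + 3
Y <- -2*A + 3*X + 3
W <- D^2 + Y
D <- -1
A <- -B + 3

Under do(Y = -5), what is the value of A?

do(Y=-5) replaces the equation Y <- -2*A + 3*X + 3 with the constant Y = -5.
No directed path runs from Y to A, so A keeps its natural value.
B = -2*D + X + 3  [with D=-1, X=0]  = 5
A = -B + 3  [with B=5]  = -2

-2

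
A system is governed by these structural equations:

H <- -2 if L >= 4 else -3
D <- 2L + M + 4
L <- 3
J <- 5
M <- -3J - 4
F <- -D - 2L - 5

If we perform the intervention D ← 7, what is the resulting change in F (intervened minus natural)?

-16

Under do(D=7), the mechanism D <- 2L + M + 4 is discarded; D is fixed at 7.
F = -D - 2L - 5  [with D=7, L=3]  = -18
Without intervention: M = -3J - 4  [with J=5]  = -19; D = 2L + M + 4  [with L=3, M=-19]  = -9; F = -D - 2L - 5  [with D=-9, L=3]  = -2.
Change = -18 − (-2) = -16.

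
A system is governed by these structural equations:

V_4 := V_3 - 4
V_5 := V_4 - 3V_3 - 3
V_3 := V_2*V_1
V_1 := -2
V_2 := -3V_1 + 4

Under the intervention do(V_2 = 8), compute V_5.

do(V_2=8) replaces the equation V_2 := -3V_1 + 4 with the constant V_2 = 8.
V_3 = V_2*V_1  [with V_2=8, V_1=-2]  = -16
V_4 = V_3 - 4  [with V_3=-16]  = -20
V_5 = V_4 - 3V_3 - 3  [with V_4=-20, V_3=-16]  = 25

25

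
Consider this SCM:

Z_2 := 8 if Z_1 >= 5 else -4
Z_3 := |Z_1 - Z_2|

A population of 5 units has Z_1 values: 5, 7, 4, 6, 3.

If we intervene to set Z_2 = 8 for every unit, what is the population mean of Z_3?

3

Under do(Z_2=8), Z_2's equation is replaced by Z_2=8 for every unit. Per-unit Z_3: 3, 1, 4, 2, 5. Mean = 3.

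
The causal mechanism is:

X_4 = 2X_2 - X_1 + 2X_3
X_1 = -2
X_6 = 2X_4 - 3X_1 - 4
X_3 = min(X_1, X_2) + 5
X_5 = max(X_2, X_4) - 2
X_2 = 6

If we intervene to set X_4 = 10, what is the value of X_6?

Under do(X_4=10), the mechanism X_4 = 2X_2 - X_1 + 2X_3 is discarded; X_4 is fixed at 10.
X_6 = 2X_4 - 3X_1 - 4  [with X_4=10, X_1=-2]  = 22

22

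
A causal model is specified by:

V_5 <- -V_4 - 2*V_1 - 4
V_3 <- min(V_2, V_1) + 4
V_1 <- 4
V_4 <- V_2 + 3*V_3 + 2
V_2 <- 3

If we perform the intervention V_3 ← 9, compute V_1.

Under do(V_3=9), the mechanism V_3 <- min(V_2, V_1) + 4 is discarded; V_3 is fixed at 9.
V_1 is not downstream of the intervention, so its value is determined by the original equations.

4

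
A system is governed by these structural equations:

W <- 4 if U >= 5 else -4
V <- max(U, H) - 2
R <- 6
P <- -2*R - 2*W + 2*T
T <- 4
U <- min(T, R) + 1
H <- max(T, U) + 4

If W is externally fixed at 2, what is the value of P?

-8

The intervention breaks the incoming arrows to W: W <- 4 if U >= 5 else -4 no longer applies, and W = 2.
P = -2*R - 2*W + 2*T  [with R=6, W=2, T=4]  = -8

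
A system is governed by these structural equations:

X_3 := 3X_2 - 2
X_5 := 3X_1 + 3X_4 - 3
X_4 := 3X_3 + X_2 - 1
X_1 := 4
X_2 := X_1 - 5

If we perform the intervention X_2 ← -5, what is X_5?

-162

do(X_2=-5) replaces the equation X_2 := X_1 - 5 with the constant X_2 = -5.
X_3 = 3X_2 - 2  [with X_2=-5]  = -17
X_4 = 3X_3 + X_2 - 1  [with X_3=-17, X_2=-5]  = -57
X_5 = 3X_1 + 3X_4 - 3  [with X_1=4, X_4=-57]  = -162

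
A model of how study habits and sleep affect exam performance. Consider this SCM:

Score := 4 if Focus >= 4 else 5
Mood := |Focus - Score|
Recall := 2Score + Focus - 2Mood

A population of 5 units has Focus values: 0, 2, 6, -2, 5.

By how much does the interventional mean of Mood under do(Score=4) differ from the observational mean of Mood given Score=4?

Every unit gets Score=4 under the intervention. Mood values become 4, 2, 2, 6, 1; E[Mood|do(Score=4)] = 3.
Observing Score=4 restricts to units where Score's equation naturally yields 4: Focus ∈ {6, 5}. In that subpopulation Mood = 2, 1, mean 1.5.
Difference = 3 − 1.5 = 1.5.

1.5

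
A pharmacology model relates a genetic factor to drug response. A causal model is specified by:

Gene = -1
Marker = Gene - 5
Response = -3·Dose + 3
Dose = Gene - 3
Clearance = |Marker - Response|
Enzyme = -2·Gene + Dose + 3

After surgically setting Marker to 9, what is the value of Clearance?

Under do(Marker=9), the mechanism Marker = Gene - 5 is discarded; Marker is fixed at 9.
Dose = Gene - 3  [with Gene=-1]  = -4
Response = -3·Dose + 3  [with Dose=-4]  = 15
Clearance = |Marker - Response|  [with Marker=9, Response=15]  = 6

6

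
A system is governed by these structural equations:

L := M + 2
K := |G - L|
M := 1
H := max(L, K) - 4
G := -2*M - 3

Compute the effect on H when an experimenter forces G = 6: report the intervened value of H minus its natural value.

-5

do(G=6) replaces the equation G := -2*M - 3 with the constant G = 6.
L = M + 2  [with M=1]  = 3
K = |G - L|  [with G=6, L=3]  = 3
H = max(L, K) - 4  [with L=3, K=3]  = -1
Without intervention: G = -2*M - 3  [with M=1]  = -5; L = M + 2  [with M=1]  = 3; K = |G - L|  [with G=-5, L=3]  = 8; H = max(L, K) - 4  [with L=3, K=8]  = 4.
Change = -1 − 4 = -5.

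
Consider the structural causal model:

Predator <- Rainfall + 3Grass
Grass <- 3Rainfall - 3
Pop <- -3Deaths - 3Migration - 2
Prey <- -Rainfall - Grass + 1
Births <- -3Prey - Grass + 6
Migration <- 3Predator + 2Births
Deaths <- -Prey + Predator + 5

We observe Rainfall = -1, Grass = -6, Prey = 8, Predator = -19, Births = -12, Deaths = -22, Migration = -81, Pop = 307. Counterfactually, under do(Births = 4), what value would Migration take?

-49

Under do(Births=4), the mechanism Births <- -3Prey - Grass + 6 is discarded; Births is fixed at 4.
Grass = 3Rainfall - 3  [with Rainfall=-1]  = -6
Predator = Rainfall + 3Grass  [with Rainfall=-1, Grass=-6]  = -19
Migration = 3Predator + 2Births  [with Predator=-19, Births=4]  = -49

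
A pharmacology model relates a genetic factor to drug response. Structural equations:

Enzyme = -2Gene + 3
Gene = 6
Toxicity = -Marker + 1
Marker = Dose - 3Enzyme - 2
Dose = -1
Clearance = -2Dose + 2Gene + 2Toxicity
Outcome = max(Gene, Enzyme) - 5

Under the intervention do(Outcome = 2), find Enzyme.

Intervening sets Outcome = 2 and removes its equation (Outcome = max(Gene, Enzyme) - 5).
Enzyme is not downstream of the intervention, so its value is determined by the original equations.
Enzyme = -2Gene + 3  [with Gene=6]  = -9

-9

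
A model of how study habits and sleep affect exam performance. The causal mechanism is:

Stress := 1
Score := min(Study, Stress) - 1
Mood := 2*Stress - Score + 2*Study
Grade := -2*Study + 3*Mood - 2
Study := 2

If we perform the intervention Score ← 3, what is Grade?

do(Score=3) replaces the equation Score := min(Study, Stress) - 1 with the constant Score = 3.
Mood = 2*Stress - Score + 2*Study  [with Stress=1, Score=3, Study=2]  = 3
Grade = -2*Study + 3*Mood - 2  [with Study=2, Mood=3]  = 3

3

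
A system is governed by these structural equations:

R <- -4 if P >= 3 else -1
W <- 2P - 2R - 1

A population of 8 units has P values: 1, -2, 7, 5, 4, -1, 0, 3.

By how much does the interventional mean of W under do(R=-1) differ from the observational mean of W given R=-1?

5.25

Every unit gets R=-1 under the intervention. W values become 3, -3, 15, 11, 9, -1, 1, 7; E[W|do(R=-1)] = 5.25.
Observing R=-1 restricts to units where R's equation naturally yields -1: P ∈ {1, -2, -1, 0}. In that subpopulation W = 3, -3, -1, 1, mean 0.
Difference = 5.25 − 0 = 5.25.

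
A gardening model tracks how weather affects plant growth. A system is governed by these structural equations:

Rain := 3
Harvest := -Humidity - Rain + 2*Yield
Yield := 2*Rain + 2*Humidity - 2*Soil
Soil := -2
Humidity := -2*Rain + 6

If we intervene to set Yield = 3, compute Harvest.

Intervening sets Yield = 3 and removes its equation (Yield := 2*Rain + 2*Humidity - 2*Soil).
Humidity = -2*Rain + 6  [with Rain=3]  = 0
Harvest = -Humidity - Rain + 2*Yield  [with Humidity=0, Rain=3, Yield=3]  = 3

3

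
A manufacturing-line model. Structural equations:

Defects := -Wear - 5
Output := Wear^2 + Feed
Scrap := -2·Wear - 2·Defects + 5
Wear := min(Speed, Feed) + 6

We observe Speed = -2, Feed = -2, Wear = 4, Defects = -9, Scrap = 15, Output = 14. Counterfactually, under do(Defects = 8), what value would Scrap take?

-19

Intervening sets Defects = 8 and removes its equation (Defects := -Wear - 5).
Wear = min(Speed, Feed) + 6  [with Speed=-2, Feed=-2]  = 4
Scrap = -2·Wear - 2·Defects + 5  [with Wear=4, Defects=8]  = -19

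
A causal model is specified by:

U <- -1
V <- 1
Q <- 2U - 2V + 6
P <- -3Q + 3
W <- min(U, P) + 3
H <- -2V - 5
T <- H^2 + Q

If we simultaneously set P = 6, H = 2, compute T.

6

Setting P = 6, H = 2 by intervention discards those variables' equations.
Q = 2U - 2V + 6  [with U=-1, V=1]  = 2
T = H^2 + Q  [with H=2, Q=2]  = 6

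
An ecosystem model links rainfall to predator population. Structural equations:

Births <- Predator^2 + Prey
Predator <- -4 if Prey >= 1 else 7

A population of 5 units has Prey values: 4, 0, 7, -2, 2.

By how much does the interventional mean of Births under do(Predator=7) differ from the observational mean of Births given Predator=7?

Under do(Predator=7), Predator's equation is replaced by Predator=7 for every unit. Per-unit Births: 53, 49, 56, 47, 51. Mean = 51.2.
Conditioning on Predator=7 selects the 2 unit(s) with Prey ∈ {0, -2}. Their Births values: 49, 47. Mean = 48.
Difference = 51.2 − 48 = 3.2.

3.2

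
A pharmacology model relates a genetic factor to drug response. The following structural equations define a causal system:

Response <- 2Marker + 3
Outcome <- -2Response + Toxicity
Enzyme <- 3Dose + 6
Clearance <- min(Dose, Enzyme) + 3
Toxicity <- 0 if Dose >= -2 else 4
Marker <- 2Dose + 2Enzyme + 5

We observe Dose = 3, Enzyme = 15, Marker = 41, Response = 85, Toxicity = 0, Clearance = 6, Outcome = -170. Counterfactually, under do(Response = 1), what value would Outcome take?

-2

The intervention breaks the incoming arrows to Response: Response <- 2Marker + 3 no longer applies, and Response = 1.
Toxicity = 0 if Dose >= -2 else 4  [with Dose=3]  = 0
Outcome = -2Response + Toxicity  [with Response=1, Toxicity=0]  = -2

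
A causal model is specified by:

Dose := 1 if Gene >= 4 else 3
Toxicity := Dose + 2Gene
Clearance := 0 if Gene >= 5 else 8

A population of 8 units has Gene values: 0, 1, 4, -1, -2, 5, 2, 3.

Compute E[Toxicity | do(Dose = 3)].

do(Dose=3) breaks Dose's dependence on Gene. With Dose=3 fixed, Toxicity across the units is 3, 5, 11, 1, -1, 13, 7, 9, mean 6.

6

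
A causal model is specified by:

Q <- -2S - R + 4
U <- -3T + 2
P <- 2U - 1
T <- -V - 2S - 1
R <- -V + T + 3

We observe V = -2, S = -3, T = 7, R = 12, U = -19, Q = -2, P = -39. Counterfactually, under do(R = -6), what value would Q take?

16

Under do(R=-6), the mechanism R <- -V + T + 3 is discarded; R is fixed at -6.
Q = -2S - R + 4  [with S=-3, R=-6]  = 16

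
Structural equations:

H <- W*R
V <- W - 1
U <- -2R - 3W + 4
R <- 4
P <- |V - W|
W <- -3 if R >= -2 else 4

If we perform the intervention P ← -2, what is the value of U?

5

do(P=-2) replaces the equation P <- |V - W| with the constant P = -2.
No directed path runs from P to U, so U keeps its natural value.
W = -3 if R >= -2 else 4  [with R=4]  = -3
U = -2R - 3W + 4  [with R=4, W=-3]  = 5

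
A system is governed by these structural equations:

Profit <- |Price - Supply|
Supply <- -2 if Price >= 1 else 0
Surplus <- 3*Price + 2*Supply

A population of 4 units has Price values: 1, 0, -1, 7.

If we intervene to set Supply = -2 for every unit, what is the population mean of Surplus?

1.25

The intervention sets Supply=-2 in all 4 units regardless of Price. Recomputing Surplus per unit gives -1, -4, -7, 17; average 1.25.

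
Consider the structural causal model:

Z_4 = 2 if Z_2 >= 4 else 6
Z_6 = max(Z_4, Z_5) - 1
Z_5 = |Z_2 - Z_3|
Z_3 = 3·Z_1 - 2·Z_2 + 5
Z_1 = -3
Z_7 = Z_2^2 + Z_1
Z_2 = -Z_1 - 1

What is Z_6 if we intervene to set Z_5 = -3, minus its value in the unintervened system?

The intervention breaks the incoming arrows to Z_5: Z_5 = |Z_2 - Z_3| no longer applies, and Z_5 = -3.
Z_2 = -Z_1 - 1  [with Z_1=-3]  = 2
Z_4 = 2 if Z_2 >= 4 else 6  [with Z_2=2]  = 6
Z_6 = max(Z_4, Z_5) - 1  [with Z_4=6, Z_5=-3]  = 5
Without intervention: Z_2 = -Z_1 - 1  [with Z_1=-3]  = 2; Z_3 = 3·Z_1 - 2·Z_2 + 5  [with Z_1=-3, Z_2=2]  = -8; Z_4 = 2 if Z_2 >= 4 else 6  [with Z_2=2]  = 6; Z_5 = |Z_2 - Z_3|  [with Z_2=2, Z_3=-8]  = 10; Z_6 = max(Z_4, Z_5) - 1  [with Z_4=6, Z_5=10]  = 9.
Change = 5 − 9 = -4.

-4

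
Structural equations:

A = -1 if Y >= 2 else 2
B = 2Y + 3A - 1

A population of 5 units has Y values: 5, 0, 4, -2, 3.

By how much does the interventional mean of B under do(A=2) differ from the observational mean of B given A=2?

Every unit gets A=2 under the intervention. B values become 15, 5, 13, 1, 11; E[B|do(A=2)] = 9.
Observing A=2 restricts to units where A's equation naturally yields 2: Y ∈ {0, -2}. In that subpopulation B = 5, 1, mean 3.
Difference = 9 − 3 = 6.

6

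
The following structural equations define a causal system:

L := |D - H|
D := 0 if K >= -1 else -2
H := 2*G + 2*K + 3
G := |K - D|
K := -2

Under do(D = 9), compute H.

21

Under do(D=9), the mechanism D := 0 if K >= -1 else -2 is discarded; D is fixed at 9.
G = |K - D|  [with K=-2, D=9]  = 11
H = 2*G + 2*K + 3  [with G=11, K=-2]  = 21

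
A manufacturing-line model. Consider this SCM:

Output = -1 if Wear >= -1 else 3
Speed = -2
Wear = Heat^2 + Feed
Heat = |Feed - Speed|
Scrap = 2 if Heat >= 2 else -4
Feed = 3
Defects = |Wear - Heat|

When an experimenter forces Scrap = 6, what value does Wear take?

do(Scrap=6) replaces the equation Scrap = 2 if Heat >= 2 else -4 with the constant Scrap = 6.
No directed path runs from Scrap to Wear, so Wear keeps its natural value.
Heat = |Feed - Speed|  [with Feed=3, Speed=-2]  = 5
Wear = Heat^2 + Feed  [with Heat=5, Feed=3]  = 28

28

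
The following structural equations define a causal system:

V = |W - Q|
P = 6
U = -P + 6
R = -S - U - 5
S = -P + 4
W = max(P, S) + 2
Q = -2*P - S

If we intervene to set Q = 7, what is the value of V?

1

Under do(Q=7), the mechanism Q = -2*P - S is discarded; Q is fixed at 7.
S = -P + 4  [with P=6]  = -2
W = max(P, S) + 2  [with P=6, S=-2]  = 8
V = |W - Q|  [with W=8, Q=7]  = 1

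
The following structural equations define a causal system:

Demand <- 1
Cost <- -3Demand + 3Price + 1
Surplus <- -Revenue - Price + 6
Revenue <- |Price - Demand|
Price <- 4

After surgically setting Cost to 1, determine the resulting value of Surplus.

do(Cost=1) replaces the equation Cost <- -3Demand + 3Price + 1 with the constant Cost = 1.
Surplus is not downstream of the intervention, so its value is determined by the original equations.
Revenue = |Price - Demand|  [with Price=4, Demand=1]  = 3
Surplus = -Revenue - Price + 6  [with Revenue=3, Price=4]  = -1

-1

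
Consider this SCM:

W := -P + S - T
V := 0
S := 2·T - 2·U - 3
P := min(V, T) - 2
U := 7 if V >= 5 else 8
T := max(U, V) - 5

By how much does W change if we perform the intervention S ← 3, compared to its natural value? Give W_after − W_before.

16

Under do(S=3), the mechanism S := 2·T - 2·U - 3 is discarded; S is fixed at 3.
U = 7 if V >= 5 else 8  [with V=0]  = 8
T = max(U, V) - 5  [with U=8, V=0]  = 3
P = min(V, T) - 2  [with V=0, T=3]  = -2
W = -P + S - T  [with P=-2, S=3, T=3]  = 2
Without intervention: U = 7 if V >= 5 else 8  [with V=0]  = 8; T = max(U, V) - 5  [with U=8, V=0]  = 3; S = 2·T - 2·U - 3  [with T=3, U=8]  = -13; P = min(V, T) - 2  [with V=0, T=3]  = -2; W = -P + S - T  [with P=-2, S=-13, T=3]  = -14.
Change = 2 − (-14) = 16.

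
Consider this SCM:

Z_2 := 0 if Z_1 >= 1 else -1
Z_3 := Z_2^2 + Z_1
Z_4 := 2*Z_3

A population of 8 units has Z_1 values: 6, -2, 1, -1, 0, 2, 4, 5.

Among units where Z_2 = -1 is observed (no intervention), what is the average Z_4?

0

E[Z_4|Z_2=-1] averages over only the 3 units with Z_2=-1 (Z_1 = -2, -1, 0): Z_4 = -2, 0, 2, mean 0.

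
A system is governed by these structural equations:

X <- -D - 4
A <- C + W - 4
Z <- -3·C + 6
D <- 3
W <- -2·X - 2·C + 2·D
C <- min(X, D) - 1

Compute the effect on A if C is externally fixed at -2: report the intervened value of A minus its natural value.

The intervention breaks the incoming arrows to C: C <- min(X, D) - 1 no longer applies, and C = -2.
X = -D - 4  [with D=3]  = -7
W = -2·X - 2·C + 2·D  [with X=-7, C=-2, D=3]  = 24
A = C + W - 4  [with C=-2, W=24]  = 18
Without intervention: X = -D - 4  [with D=3]  = -7; C = min(X, D) - 1  [with X=-7, D=3]  = -8; W = -2·X - 2·C + 2·D  [with X=-7, C=-8, D=3]  = 36; A = C + W - 4  [with C=-8, W=36]  = 24.
Change = 18 − 24 = -6.

-6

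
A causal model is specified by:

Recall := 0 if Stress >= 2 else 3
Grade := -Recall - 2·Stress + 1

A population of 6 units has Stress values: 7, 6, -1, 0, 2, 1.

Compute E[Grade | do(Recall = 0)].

Every unit gets Recall=0 under the intervention. Grade values become -13, -11, 3, 1, -3, -1; E[Grade|do(Recall=0)] = -4.

-4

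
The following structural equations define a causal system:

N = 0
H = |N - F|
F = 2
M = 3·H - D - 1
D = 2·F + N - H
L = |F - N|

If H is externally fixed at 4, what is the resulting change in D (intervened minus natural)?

-2

The intervention breaks the incoming arrows to H: H = |N - F| no longer applies, and H = 4.
D = 2·F + N - H  [with F=2, N=0, H=4]  = 0
Without intervention: H = |N - F|  [with N=0, F=2]  = 2; D = 2·F + N - H  [with F=2, N=0, H=2]  = 2.
Change = 0 − 2 = -2.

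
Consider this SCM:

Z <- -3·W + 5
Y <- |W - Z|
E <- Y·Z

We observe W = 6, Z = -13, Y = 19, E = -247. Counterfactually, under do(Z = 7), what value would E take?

7

Under do(Z=7), the mechanism Z <- -3·W + 5 is discarded; Z is fixed at 7.
Y = |W - Z|  [with W=6, Z=7]  = 1
E = Y·Z  [with Y=1, Z=7]  = 7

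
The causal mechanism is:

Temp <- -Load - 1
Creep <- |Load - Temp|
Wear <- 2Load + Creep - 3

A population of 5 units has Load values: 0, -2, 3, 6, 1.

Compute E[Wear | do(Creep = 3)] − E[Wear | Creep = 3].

4.2

do(Creep=3) breaks Creep's dependence on Load. With Creep=3 fixed, Wear across the units is 0, -4, 6, 12, 2, mean 3.2.
Conditioning on Creep=3 selects the 2 unit(s) with Load ∈ {-2, 1}. Their Wear values: -4, 2. Mean = -1.
Difference = 3.2 − (-1) = 4.2.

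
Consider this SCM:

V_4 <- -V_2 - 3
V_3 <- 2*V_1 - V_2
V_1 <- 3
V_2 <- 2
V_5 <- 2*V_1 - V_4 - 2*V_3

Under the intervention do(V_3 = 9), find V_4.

The intervention breaks the incoming arrows to V_3: V_3 <- 2*V_1 - V_2 no longer applies, and V_3 = 9.
V_4 is not downstream of the intervention, so its value is determined by the original equations.
V_4 = -V_2 - 3  [with V_2=2]  = -5

-5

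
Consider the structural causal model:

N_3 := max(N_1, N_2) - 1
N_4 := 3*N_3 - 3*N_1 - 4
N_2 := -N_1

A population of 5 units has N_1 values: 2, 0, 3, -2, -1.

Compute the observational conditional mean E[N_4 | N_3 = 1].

-1

Conditioning on N_3=1 selects the 2 unit(s) with N_1 ∈ {2, -2}. Their N_4 values: -7, 5. Mean = -1.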